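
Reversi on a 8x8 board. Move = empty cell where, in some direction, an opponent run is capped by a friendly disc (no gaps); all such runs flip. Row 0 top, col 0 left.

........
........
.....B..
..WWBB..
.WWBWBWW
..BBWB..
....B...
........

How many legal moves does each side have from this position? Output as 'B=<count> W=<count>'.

-- B to move --
(2,1): flips 1 -> legal
(2,2): flips 4 -> legal
(2,3): flips 1 -> legal
(2,4): no bracket -> illegal
(3,0): flips 1 -> legal
(3,1): flips 3 -> legal
(3,6): no bracket -> illegal
(3,7): flips 1 -> legal
(4,0): flips 2 -> legal
(5,0): no bracket -> illegal
(5,1): no bracket -> illegal
(5,6): no bracket -> illegal
(5,7): flips 1 -> legal
(6,3): flips 1 -> legal
(6,5): flips 1 -> legal
B mobility = 10
-- W to move --
(1,4): no bracket -> illegal
(1,5): no bracket -> illegal
(1,6): no bracket -> illegal
(2,3): no bracket -> illegal
(2,4): flips 2 -> legal
(2,6): flips 1 -> legal
(3,6): flips 3 -> legal
(5,1): flips 2 -> legal
(5,6): flips 1 -> legal
(6,1): no bracket -> illegal
(6,2): flips 2 -> legal
(6,3): flips 3 -> legal
(6,5): no bracket -> illegal
(6,6): flips 1 -> legal
(7,3): flips 2 -> legal
(7,4): flips 1 -> legal
(7,5): flips 2 -> legal
W mobility = 11

Answer: B=10 W=11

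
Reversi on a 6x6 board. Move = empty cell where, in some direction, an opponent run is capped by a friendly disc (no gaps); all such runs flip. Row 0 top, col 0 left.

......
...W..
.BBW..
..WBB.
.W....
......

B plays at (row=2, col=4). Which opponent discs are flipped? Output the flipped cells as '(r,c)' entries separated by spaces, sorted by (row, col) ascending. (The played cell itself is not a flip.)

Dir NW: opp run (1,3), next='.' -> no flip
Dir N: first cell '.' (not opp) -> no flip
Dir NE: first cell '.' (not opp) -> no flip
Dir W: opp run (2,3) capped by B -> flip
Dir E: first cell '.' (not opp) -> no flip
Dir SW: first cell 'B' (not opp) -> no flip
Dir S: first cell 'B' (not opp) -> no flip
Dir SE: first cell '.' (not opp) -> no flip

Answer: (2,3)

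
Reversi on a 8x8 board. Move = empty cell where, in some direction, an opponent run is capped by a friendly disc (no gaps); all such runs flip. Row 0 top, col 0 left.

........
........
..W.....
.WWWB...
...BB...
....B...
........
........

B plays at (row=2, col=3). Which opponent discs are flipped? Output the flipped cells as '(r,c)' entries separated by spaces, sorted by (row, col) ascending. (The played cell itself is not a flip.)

Answer: (3,3)

Derivation:
Dir NW: first cell '.' (not opp) -> no flip
Dir N: first cell '.' (not opp) -> no flip
Dir NE: first cell '.' (not opp) -> no flip
Dir W: opp run (2,2), next='.' -> no flip
Dir E: first cell '.' (not opp) -> no flip
Dir SW: opp run (3,2), next='.' -> no flip
Dir S: opp run (3,3) capped by B -> flip
Dir SE: first cell 'B' (not opp) -> no flip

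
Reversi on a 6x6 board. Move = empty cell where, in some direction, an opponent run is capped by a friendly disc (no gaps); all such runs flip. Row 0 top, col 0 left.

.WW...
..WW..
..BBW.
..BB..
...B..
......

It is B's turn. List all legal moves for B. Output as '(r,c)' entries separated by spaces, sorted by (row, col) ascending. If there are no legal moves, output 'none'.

Answer: (0,3) (0,4) (1,5) (2,5)

Derivation:
(0,0): no bracket -> illegal
(0,3): flips 1 -> legal
(0,4): flips 1 -> legal
(1,0): no bracket -> illegal
(1,1): no bracket -> illegal
(1,4): no bracket -> illegal
(1,5): flips 1 -> legal
(2,1): no bracket -> illegal
(2,5): flips 1 -> legal
(3,4): no bracket -> illegal
(3,5): no bracket -> illegal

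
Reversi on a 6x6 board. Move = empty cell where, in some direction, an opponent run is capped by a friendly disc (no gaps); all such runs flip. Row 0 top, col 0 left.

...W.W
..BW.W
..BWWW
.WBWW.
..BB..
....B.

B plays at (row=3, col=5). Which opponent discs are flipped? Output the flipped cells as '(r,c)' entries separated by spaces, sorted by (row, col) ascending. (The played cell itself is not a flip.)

Answer: (3,3) (3,4)

Derivation:
Dir NW: opp run (2,4) (1,3), next='.' -> no flip
Dir N: opp run (2,5) (1,5) (0,5), next=edge -> no flip
Dir NE: edge -> no flip
Dir W: opp run (3,4) (3,3) capped by B -> flip
Dir E: edge -> no flip
Dir SW: first cell '.' (not opp) -> no flip
Dir S: first cell '.' (not opp) -> no flip
Dir SE: edge -> no flip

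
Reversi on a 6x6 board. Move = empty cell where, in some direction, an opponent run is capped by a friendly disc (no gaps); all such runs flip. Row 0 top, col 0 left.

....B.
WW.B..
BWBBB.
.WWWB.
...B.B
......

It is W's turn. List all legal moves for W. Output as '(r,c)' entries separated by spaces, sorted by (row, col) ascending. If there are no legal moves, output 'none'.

Answer: (0,3) (1,2) (1,4) (1,5) (2,5) (3,0) (3,5) (5,3) (5,4)

Derivation:
(0,2): no bracket -> illegal
(0,3): flips 2 -> legal
(0,5): no bracket -> illegal
(1,2): flips 1 -> legal
(1,4): flips 1 -> legal
(1,5): flips 1 -> legal
(2,5): flips 3 -> legal
(3,0): flips 1 -> legal
(3,5): flips 1 -> legal
(4,2): no bracket -> illegal
(4,4): no bracket -> illegal
(5,2): no bracket -> illegal
(5,3): flips 1 -> legal
(5,4): flips 1 -> legal
(5,5): no bracket -> illegal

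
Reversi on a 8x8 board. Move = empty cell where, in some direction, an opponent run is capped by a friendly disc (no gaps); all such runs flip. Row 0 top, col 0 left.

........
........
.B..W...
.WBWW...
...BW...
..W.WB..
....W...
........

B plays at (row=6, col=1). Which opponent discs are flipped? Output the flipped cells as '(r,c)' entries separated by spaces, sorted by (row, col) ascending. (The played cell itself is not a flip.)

Answer: (5,2)

Derivation:
Dir NW: first cell '.' (not opp) -> no flip
Dir N: first cell '.' (not opp) -> no flip
Dir NE: opp run (5,2) capped by B -> flip
Dir W: first cell '.' (not opp) -> no flip
Dir E: first cell '.' (not opp) -> no flip
Dir SW: first cell '.' (not opp) -> no flip
Dir S: first cell '.' (not opp) -> no flip
Dir SE: first cell '.' (not opp) -> no flip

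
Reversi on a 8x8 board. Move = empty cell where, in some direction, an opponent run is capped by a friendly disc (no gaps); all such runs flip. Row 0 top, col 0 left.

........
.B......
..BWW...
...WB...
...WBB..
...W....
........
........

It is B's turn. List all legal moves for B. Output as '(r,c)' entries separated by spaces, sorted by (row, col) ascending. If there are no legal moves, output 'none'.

Answer: (1,2) (1,4) (2,5) (3,2) (4,2) (5,2) (6,2)

Derivation:
(1,2): flips 1 -> legal
(1,3): no bracket -> illegal
(1,4): flips 1 -> legal
(1,5): no bracket -> illegal
(2,5): flips 2 -> legal
(3,2): flips 1 -> legal
(3,5): no bracket -> illegal
(4,2): flips 1 -> legal
(5,2): flips 1 -> legal
(5,4): no bracket -> illegal
(6,2): flips 1 -> legal
(6,3): no bracket -> illegal
(6,4): no bracket -> illegal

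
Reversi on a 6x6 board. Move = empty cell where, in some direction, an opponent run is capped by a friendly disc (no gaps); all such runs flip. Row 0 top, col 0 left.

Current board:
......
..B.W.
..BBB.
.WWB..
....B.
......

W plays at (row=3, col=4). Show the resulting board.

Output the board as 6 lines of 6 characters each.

Answer: ......
..B.W.
..BBW.
.WWWW.
....B.
......

Derivation:
Place W at (3,4); scan 8 dirs for brackets.
Dir NW: opp run (2,3) (1,2), next='.' -> no flip
Dir N: opp run (2,4) capped by W -> flip
Dir NE: first cell '.' (not opp) -> no flip
Dir W: opp run (3,3) capped by W -> flip
Dir E: first cell '.' (not opp) -> no flip
Dir SW: first cell '.' (not opp) -> no flip
Dir S: opp run (4,4), next='.' -> no flip
Dir SE: first cell '.' (not opp) -> no flip
All flips: (2,4) (3,3)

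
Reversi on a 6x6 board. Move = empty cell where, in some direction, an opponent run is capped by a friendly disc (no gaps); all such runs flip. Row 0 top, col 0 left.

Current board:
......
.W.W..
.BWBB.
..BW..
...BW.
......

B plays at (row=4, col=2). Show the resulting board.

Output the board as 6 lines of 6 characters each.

Answer: ......
.W.W..
.BWBB.
..BB..
..BBW.
......

Derivation:
Place B at (4,2); scan 8 dirs for brackets.
Dir NW: first cell '.' (not opp) -> no flip
Dir N: first cell 'B' (not opp) -> no flip
Dir NE: opp run (3,3) capped by B -> flip
Dir W: first cell '.' (not opp) -> no flip
Dir E: first cell 'B' (not opp) -> no flip
Dir SW: first cell '.' (not opp) -> no flip
Dir S: first cell '.' (not opp) -> no flip
Dir SE: first cell '.' (not opp) -> no flip
All flips: (3,3)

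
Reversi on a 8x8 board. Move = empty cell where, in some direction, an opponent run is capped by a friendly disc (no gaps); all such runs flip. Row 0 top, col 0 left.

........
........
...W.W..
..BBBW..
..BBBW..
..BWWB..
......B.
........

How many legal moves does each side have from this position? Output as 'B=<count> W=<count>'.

-- B to move --
(1,2): flips 1 -> legal
(1,3): flips 1 -> legal
(1,4): flips 1 -> legal
(1,5): flips 3 -> legal
(1,6): flips 1 -> legal
(2,2): no bracket -> illegal
(2,4): no bracket -> illegal
(2,6): flips 1 -> legal
(3,6): flips 1 -> legal
(4,6): flips 1 -> legal
(5,6): flips 1 -> legal
(6,2): flips 1 -> legal
(6,3): flips 1 -> legal
(6,4): flips 2 -> legal
(6,5): flips 1 -> legal
B mobility = 13
-- W to move --
(2,1): flips 2 -> legal
(2,2): no bracket -> illegal
(2,4): flips 2 -> legal
(3,1): flips 4 -> legal
(4,1): flips 4 -> legal
(4,6): no bracket -> illegal
(5,1): flips 1 -> legal
(5,6): flips 1 -> legal
(5,7): no bracket -> illegal
(6,1): flips 3 -> legal
(6,2): no bracket -> illegal
(6,3): no bracket -> illegal
(6,4): no bracket -> illegal
(6,5): flips 1 -> legal
(6,7): no bracket -> illegal
(7,5): no bracket -> illegal
(7,6): no bracket -> illegal
(7,7): no bracket -> illegal
W mobility = 8

Answer: B=13 W=8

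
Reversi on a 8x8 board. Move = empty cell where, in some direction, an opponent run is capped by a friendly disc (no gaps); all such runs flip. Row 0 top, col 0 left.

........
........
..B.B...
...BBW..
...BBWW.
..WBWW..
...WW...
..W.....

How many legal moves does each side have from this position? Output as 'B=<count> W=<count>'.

-- B to move --
(2,5): no bracket -> illegal
(2,6): flips 1 -> legal
(3,6): flips 1 -> legal
(3,7): no bracket -> illegal
(4,1): no bracket -> illegal
(4,2): no bracket -> illegal
(4,7): flips 2 -> legal
(5,1): flips 1 -> legal
(5,6): flips 3 -> legal
(5,7): flips 2 -> legal
(6,1): flips 1 -> legal
(6,2): no bracket -> illegal
(6,5): flips 1 -> legal
(6,6): flips 1 -> legal
(7,1): no bracket -> illegal
(7,3): flips 1 -> legal
(7,4): flips 2 -> legal
(7,5): flips 1 -> legal
B mobility = 12
-- W to move --
(1,1): flips 3 -> legal
(1,2): no bracket -> illegal
(1,3): flips 1 -> legal
(1,4): flips 3 -> legal
(1,5): no bracket -> illegal
(2,1): no bracket -> illegal
(2,3): flips 4 -> legal
(2,5): flips 2 -> legal
(3,1): no bracket -> illegal
(3,2): flips 3 -> legal
(4,2): flips 3 -> legal
(6,2): flips 2 -> legal
W mobility = 8

Answer: B=12 W=8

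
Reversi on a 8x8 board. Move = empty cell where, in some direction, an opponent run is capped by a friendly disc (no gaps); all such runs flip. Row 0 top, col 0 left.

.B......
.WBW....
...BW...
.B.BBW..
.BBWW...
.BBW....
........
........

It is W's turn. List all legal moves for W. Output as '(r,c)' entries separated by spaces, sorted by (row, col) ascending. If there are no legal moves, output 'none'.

Answer: (2,0) (2,2) (2,5) (3,2) (4,0) (5,0) (6,0) (6,1)

Derivation:
(0,0): no bracket -> illegal
(0,2): no bracket -> illegal
(0,3): no bracket -> illegal
(1,0): no bracket -> illegal
(1,4): no bracket -> illegal
(2,0): flips 2 -> legal
(2,1): no bracket -> illegal
(2,2): flips 2 -> legal
(2,5): flips 1 -> legal
(3,0): no bracket -> illegal
(3,2): flips 2 -> legal
(4,0): flips 2 -> legal
(4,5): no bracket -> illegal
(5,0): flips 2 -> legal
(6,0): flips 3 -> legal
(6,1): flips 1 -> legal
(6,2): no bracket -> illegal
(6,3): no bracket -> illegal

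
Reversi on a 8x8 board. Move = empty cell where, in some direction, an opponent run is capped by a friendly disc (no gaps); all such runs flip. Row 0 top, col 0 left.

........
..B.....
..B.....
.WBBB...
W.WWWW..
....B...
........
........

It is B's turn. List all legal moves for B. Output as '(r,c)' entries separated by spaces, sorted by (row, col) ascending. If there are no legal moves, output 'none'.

(2,0): no bracket -> illegal
(2,1): no bracket -> illegal
(3,0): flips 1 -> legal
(3,5): no bracket -> illegal
(3,6): flips 1 -> legal
(4,1): no bracket -> illegal
(4,6): no bracket -> illegal
(5,0): no bracket -> illegal
(5,1): flips 1 -> legal
(5,2): flips 2 -> legal
(5,3): flips 1 -> legal
(5,5): flips 1 -> legal
(5,6): flips 1 -> legal

Answer: (3,0) (3,6) (5,1) (5,2) (5,3) (5,5) (5,6)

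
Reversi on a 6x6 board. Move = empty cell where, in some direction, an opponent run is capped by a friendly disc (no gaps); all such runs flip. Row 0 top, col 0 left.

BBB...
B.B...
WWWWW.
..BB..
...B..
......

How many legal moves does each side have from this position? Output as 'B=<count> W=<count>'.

-- B to move --
(1,1): flips 1 -> legal
(1,3): flips 1 -> legal
(1,4): flips 1 -> legal
(1,5): flips 1 -> legal
(2,5): no bracket -> illegal
(3,0): flips 2 -> legal
(3,1): no bracket -> illegal
(3,4): flips 1 -> legal
(3,5): no bracket -> illegal
B mobility = 6
-- W to move --
(0,3): flips 1 -> legal
(1,1): no bracket -> illegal
(1,3): no bracket -> illegal
(3,1): no bracket -> illegal
(3,4): no bracket -> illegal
(4,1): flips 1 -> legal
(4,2): flips 2 -> legal
(4,4): flips 1 -> legal
(5,2): no bracket -> illegal
(5,3): flips 2 -> legal
(5,4): flips 2 -> legal
W mobility = 6

Answer: B=6 W=6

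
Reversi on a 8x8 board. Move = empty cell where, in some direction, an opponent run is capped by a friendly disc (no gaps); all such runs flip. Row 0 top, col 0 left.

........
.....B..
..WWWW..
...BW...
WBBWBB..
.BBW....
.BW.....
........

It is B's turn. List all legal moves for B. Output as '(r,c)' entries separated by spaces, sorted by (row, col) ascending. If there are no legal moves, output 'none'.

Answer: (1,1) (1,2) (1,3) (1,4) (1,6) (3,5) (5,4) (6,3) (6,4) (7,1) (7,2) (7,3)

Derivation:
(1,1): flips 1 -> legal
(1,2): flips 2 -> legal
(1,3): flips 1 -> legal
(1,4): flips 2 -> legal
(1,6): flips 3 -> legal
(2,1): no bracket -> illegal
(2,6): no bracket -> illegal
(3,0): no bracket -> illegal
(3,1): no bracket -> illegal
(3,2): no bracket -> illegal
(3,5): flips 2 -> legal
(3,6): no bracket -> illegal
(5,0): no bracket -> illegal
(5,4): flips 1 -> legal
(6,3): flips 3 -> legal
(6,4): flips 1 -> legal
(7,1): flips 2 -> legal
(7,2): flips 1 -> legal
(7,3): flips 1 -> legal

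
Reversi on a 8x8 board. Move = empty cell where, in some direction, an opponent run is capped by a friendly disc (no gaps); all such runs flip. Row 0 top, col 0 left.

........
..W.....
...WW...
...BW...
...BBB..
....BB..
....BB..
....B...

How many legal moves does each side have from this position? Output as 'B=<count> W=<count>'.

Answer: B=6 W=5

Derivation:
-- B to move --
(0,1): flips 3 -> legal
(0,2): no bracket -> illegal
(0,3): no bracket -> illegal
(1,1): no bracket -> illegal
(1,3): flips 1 -> legal
(1,4): flips 2 -> legal
(1,5): flips 1 -> legal
(2,1): no bracket -> illegal
(2,2): no bracket -> illegal
(2,5): flips 1 -> legal
(3,2): no bracket -> illegal
(3,5): flips 1 -> legal
B mobility = 6
-- W to move --
(2,2): no bracket -> illegal
(3,2): flips 1 -> legal
(3,5): no bracket -> illegal
(3,6): no bracket -> illegal
(4,2): flips 1 -> legal
(4,6): no bracket -> illegal
(5,2): flips 1 -> legal
(5,3): flips 2 -> legal
(5,6): flips 1 -> legal
(6,3): no bracket -> illegal
(6,6): no bracket -> illegal
(7,3): no bracket -> illegal
(7,5): no bracket -> illegal
(7,6): no bracket -> illegal
W mobility = 5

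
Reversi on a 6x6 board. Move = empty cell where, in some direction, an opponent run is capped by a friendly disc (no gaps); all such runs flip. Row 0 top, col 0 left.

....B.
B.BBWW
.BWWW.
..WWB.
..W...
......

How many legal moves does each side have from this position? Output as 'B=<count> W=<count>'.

-- B to move --
(0,3): no bracket -> illegal
(0,5): no bracket -> illegal
(1,1): no bracket -> illegal
(2,5): flips 3 -> legal
(3,1): flips 3 -> legal
(3,5): flips 1 -> legal
(4,1): no bracket -> illegal
(4,3): flips 3 -> legal
(4,4): no bracket -> illegal
(5,1): no bracket -> illegal
(5,2): flips 3 -> legal
(5,3): no bracket -> illegal
B mobility = 5
-- W to move --
(0,0): no bracket -> illegal
(0,1): flips 1 -> legal
(0,2): flips 2 -> legal
(0,3): flips 1 -> legal
(0,5): no bracket -> illegal
(1,1): flips 2 -> legal
(2,0): flips 1 -> legal
(2,5): no bracket -> illegal
(3,0): no bracket -> illegal
(3,1): no bracket -> illegal
(3,5): flips 1 -> legal
(4,3): no bracket -> illegal
(4,4): flips 1 -> legal
(4,5): flips 1 -> legal
W mobility = 8

Answer: B=5 W=8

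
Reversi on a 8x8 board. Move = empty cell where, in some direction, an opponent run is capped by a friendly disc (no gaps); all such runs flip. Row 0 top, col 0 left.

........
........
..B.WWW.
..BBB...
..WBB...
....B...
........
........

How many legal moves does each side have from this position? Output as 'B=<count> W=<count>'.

-- B to move --
(1,3): no bracket -> illegal
(1,4): flips 1 -> legal
(1,5): flips 1 -> legal
(1,6): flips 1 -> legal
(1,7): no bracket -> illegal
(2,3): no bracket -> illegal
(2,7): no bracket -> illegal
(3,1): no bracket -> illegal
(3,5): no bracket -> illegal
(3,6): no bracket -> illegal
(3,7): no bracket -> illegal
(4,1): flips 1 -> legal
(5,1): flips 1 -> legal
(5,2): flips 1 -> legal
(5,3): no bracket -> illegal
B mobility = 6
-- W to move --
(1,1): no bracket -> illegal
(1,2): flips 2 -> legal
(1,3): no bracket -> illegal
(2,1): no bracket -> illegal
(2,3): no bracket -> illegal
(3,1): no bracket -> illegal
(3,5): no bracket -> illegal
(4,1): no bracket -> illegal
(4,5): flips 2 -> legal
(5,2): flips 2 -> legal
(5,3): no bracket -> illegal
(5,5): no bracket -> illegal
(6,3): no bracket -> illegal
(6,4): flips 3 -> legal
(6,5): no bracket -> illegal
W mobility = 4

Answer: B=6 W=4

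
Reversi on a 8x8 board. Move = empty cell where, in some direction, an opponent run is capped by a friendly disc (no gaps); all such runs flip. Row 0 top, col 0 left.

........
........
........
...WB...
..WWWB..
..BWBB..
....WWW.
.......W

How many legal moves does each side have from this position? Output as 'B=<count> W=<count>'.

Answer: B=7 W=8

Derivation:
-- B to move --
(2,2): flips 2 -> legal
(2,3): no bracket -> illegal
(2,4): no bracket -> illegal
(3,1): no bracket -> illegal
(3,2): flips 3 -> legal
(3,5): no bracket -> illegal
(4,1): flips 3 -> legal
(5,1): no bracket -> illegal
(5,6): no bracket -> illegal
(5,7): no bracket -> illegal
(6,2): no bracket -> illegal
(6,3): no bracket -> illegal
(6,7): no bracket -> illegal
(7,3): flips 1 -> legal
(7,4): flips 1 -> legal
(7,5): flips 1 -> legal
(7,6): flips 1 -> legal
B mobility = 7
-- W to move --
(2,3): no bracket -> illegal
(2,4): flips 1 -> legal
(2,5): flips 1 -> legal
(3,5): flips 3 -> legal
(3,6): no bracket -> illegal
(4,1): no bracket -> illegal
(4,6): flips 2 -> legal
(5,1): flips 1 -> legal
(5,6): flips 2 -> legal
(6,1): flips 1 -> legal
(6,2): flips 1 -> legal
(6,3): no bracket -> illegal
W mobility = 8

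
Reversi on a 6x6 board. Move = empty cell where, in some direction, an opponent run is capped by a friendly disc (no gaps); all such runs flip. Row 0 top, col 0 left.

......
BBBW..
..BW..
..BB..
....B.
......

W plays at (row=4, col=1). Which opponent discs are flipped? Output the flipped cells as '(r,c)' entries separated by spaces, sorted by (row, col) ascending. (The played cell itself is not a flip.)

Dir NW: first cell '.' (not opp) -> no flip
Dir N: first cell '.' (not opp) -> no flip
Dir NE: opp run (3,2) capped by W -> flip
Dir W: first cell '.' (not opp) -> no flip
Dir E: first cell '.' (not opp) -> no flip
Dir SW: first cell '.' (not opp) -> no flip
Dir S: first cell '.' (not opp) -> no flip
Dir SE: first cell '.' (not opp) -> no flip

Answer: (3,2)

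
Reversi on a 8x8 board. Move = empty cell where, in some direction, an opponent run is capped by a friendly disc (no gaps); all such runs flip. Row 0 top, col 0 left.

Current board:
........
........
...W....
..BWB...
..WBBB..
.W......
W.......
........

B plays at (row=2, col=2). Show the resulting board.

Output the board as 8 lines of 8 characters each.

Place B at (2,2); scan 8 dirs for brackets.
Dir NW: first cell '.' (not opp) -> no flip
Dir N: first cell '.' (not opp) -> no flip
Dir NE: first cell '.' (not opp) -> no flip
Dir W: first cell '.' (not opp) -> no flip
Dir E: opp run (2,3), next='.' -> no flip
Dir SW: first cell '.' (not opp) -> no flip
Dir S: first cell 'B' (not opp) -> no flip
Dir SE: opp run (3,3) capped by B -> flip
All flips: (3,3)

Answer: ........
........
..BW....
..BBB...
..WBBB..
.W......
W.......
........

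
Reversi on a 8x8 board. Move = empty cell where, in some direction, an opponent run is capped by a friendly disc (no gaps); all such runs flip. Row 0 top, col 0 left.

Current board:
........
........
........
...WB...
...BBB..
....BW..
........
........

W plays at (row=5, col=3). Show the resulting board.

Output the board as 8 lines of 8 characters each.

Place W at (5,3); scan 8 dirs for brackets.
Dir NW: first cell '.' (not opp) -> no flip
Dir N: opp run (4,3) capped by W -> flip
Dir NE: opp run (4,4), next='.' -> no flip
Dir W: first cell '.' (not opp) -> no flip
Dir E: opp run (5,4) capped by W -> flip
Dir SW: first cell '.' (not opp) -> no flip
Dir S: first cell '.' (not opp) -> no flip
Dir SE: first cell '.' (not opp) -> no flip
All flips: (4,3) (5,4)

Answer: ........
........
........
...WB...
...WBB..
...WWW..
........
........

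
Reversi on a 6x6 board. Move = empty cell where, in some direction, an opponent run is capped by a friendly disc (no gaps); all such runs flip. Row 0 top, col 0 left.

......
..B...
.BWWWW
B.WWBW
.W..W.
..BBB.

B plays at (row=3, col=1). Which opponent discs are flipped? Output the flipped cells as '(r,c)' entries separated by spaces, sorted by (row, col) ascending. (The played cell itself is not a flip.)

Dir NW: first cell '.' (not opp) -> no flip
Dir N: first cell 'B' (not opp) -> no flip
Dir NE: opp run (2,2), next='.' -> no flip
Dir W: first cell 'B' (not opp) -> no flip
Dir E: opp run (3,2) (3,3) capped by B -> flip
Dir SW: first cell '.' (not opp) -> no flip
Dir S: opp run (4,1), next='.' -> no flip
Dir SE: first cell '.' (not opp) -> no flip

Answer: (3,2) (3,3)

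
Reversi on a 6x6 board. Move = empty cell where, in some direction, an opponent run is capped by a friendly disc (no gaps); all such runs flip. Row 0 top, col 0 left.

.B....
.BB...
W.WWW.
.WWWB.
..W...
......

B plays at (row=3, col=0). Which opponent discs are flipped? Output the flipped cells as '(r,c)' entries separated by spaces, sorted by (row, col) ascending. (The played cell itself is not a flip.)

Dir NW: edge -> no flip
Dir N: opp run (2,0), next='.' -> no flip
Dir NE: first cell '.' (not opp) -> no flip
Dir W: edge -> no flip
Dir E: opp run (3,1) (3,2) (3,3) capped by B -> flip
Dir SW: edge -> no flip
Dir S: first cell '.' (not opp) -> no flip
Dir SE: first cell '.' (not opp) -> no flip

Answer: (3,1) (3,2) (3,3)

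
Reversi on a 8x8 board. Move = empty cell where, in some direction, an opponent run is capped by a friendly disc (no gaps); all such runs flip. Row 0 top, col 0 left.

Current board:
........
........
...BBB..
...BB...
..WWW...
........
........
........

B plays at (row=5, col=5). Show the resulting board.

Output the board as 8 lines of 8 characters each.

Place B at (5,5); scan 8 dirs for brackets.
Dir NW: opp run (4,4) capped by B -> flip
Dir N: first cell '.' (not opp) -> no flip
Dir NE: first cell '.' (not opp) -> no flip
Dir W: first cell '.' (not opp) -> no flip
Dir E: first cell '.' (not opp) -> no flip
Dir SW: first cell '.' (not opp) -> no flip
Dir S: first cell '.' (not opp) -> no flip
Dir SE: first cell '.' (not opp) -> no flip
All flips: (4,4)

Answer: ........
........
...BBB..
...BB...
..WWB...
.....B..
........
........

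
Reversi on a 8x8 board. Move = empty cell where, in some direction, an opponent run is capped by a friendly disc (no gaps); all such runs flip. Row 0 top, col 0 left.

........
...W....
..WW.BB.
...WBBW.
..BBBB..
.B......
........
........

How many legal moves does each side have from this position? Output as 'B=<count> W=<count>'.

-- B to move --
(0,2): no bracket -> illegal
(0,3): flips 3 -> legal
(0,4): no bracket -> illegal
(1,1): flips 2 -> legal
(1,2): flips 1 -> legal
(1,4): no bracket -> illegal
(2,1): no bracket -> illegal
(2,4): flips 1 -> legal
(2,7): flips 1 -> legal
(3,1): no bracket -> illegal
(3,2): flips 1 -> legal
(3,7): flips 1 -> legal
(4,6): flips 1 -> legal
(4,7): flips 1 -> legal
B mobility = 9
-- W to move --
(1,4): flips 1 -> legal
(1,5): no bracket -> illegal
(1,6): flips 1 -> legal
(1,7): no bracket -> illegal
(2,4): no bracket -> illegal
(2,7): no bracket -> illegal
(3,1): no bracket -> illegal
(3,2): no bracket -> illegal
(3,7): no bracket -> illegal
(4,0): no bracket -> illegal
(4,1): no bracket -> illegal
(4,6): no bracket -> illegal
(5,0): no bracket -> illegal
(5,2): no bracket -> illegal
(5,3): flips 1 -> legal
(5,4): flips 1 -> legal
(5,5): flips 1 -> legal
(5,6): flips 2 -> legal
(6,0): flips 2 -> legal
(6,1): no bracket -> illegal
(6,2): no bracket -> illegal
W mobility = 7

Answer: B=9 W=7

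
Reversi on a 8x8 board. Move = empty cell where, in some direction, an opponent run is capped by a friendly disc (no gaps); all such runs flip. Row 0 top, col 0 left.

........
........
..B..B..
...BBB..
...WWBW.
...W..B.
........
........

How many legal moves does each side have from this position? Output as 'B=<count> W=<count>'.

-- B to move --
(3,2): no bracket -> illegal
(3,6): flips 1 -> legal
(3,7): no bracket -> illegal
(4,2): flips 2 -> legal
(4,7): flips 1 -> legal
(5,2): flips 1 -> legal
(5,4): flips 1 -> legal
(5,5): flips 1 -> legal
(5,7): flips 1 -> legal
(6,2): flips 2 -> legal
(6,3): flips 2 -> legal
(6,4): no bracket -> illegal
B mobility = 9
-- W to move --
(1,1): flips 2 -> legal
(1,2): no bracket -> illegal
(1,3): no bracket -> illegal
(1,4): no bracket -> illegal
(1,5): no bracket -> illegal
(1,6): flips 2 -> legal
(2,1): no bracket -> illegal
(2,3): flips 1 -> legal
(2,4): flips 2 -> legal
(2,6): flips 1 -> legal
(3,1): no bracket -> illegal
(3,2): no bracket -> illegal
(3,6): no bracket -> illegal
(4,2): no bracket -> illegal
(4,7): no bracket -> illegal
(5,4): no bracket -> illegal
(5,5): no bracket -> illegal
(5,7): no bracket -> illegal
(6,5): no bracket -> illegal
(6,6): flips 1 -> legal
(6,7): no bracket -> illegal
W mobility = 6

Answer: B=9 W=6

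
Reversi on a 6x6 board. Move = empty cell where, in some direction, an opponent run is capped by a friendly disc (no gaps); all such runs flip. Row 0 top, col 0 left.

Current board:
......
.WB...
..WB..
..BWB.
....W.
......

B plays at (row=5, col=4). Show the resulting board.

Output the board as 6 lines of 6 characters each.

Answer: ......
.WB...
..WB..
..BWB.
....B.
....B.

Derivation:
Place B at (5,4); scan 8 dirs for brackets.
Dir NW: first cell '.' (not opp) -> no flip
Dir N: opp run (4,4) capped by B -> flip
Dir NE: first cell '.' (not opp) -> no flip
Dir W: first cell '.' (not opp) -> no flip
Dir E: first cell '.' (not opp) -> no flip
Dir SW: edge -> no flip
Dir S: edge -> no flip
Dir SE: edge -> no flip
All flips: (4,4)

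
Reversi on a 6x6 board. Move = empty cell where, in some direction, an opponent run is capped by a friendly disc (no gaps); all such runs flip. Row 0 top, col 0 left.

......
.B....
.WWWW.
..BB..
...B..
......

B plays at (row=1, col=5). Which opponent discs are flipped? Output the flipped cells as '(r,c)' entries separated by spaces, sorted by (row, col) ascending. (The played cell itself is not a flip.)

Answer: (2,4)

Derivation:
Dir NW: first cell '.' (not opp) -> no flip
Dir N: first cell '.' (not opp) -> no flip
Dir NE: edge -> no flip
Dir W: first cell '.' (not opp) -> no flip
Dir E: edge -> no flip
Dir SW: opp run (2,4) capped by B -> flip
Dir S: first cell '.' (not opp) -> no flip
Dir SE: edge -> no flip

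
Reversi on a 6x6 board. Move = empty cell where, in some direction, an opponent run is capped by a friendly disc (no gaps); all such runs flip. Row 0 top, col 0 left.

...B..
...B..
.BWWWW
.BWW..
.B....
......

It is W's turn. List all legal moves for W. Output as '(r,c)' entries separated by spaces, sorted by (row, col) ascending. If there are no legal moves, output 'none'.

Answer: (0,2) (0,4) (1,0) (2,0) (3,0) (4,0) (5,0)

Derivation:
(0,2): flips 1 -> legal
(0,4): flips 1 -> legal
(1,0): flips 1 -> legal
(1,1): no bracket -> illegal
(1,2): no bracket -> illegal
(1,4): no bracket -> illegal
(2,0): flips 1 -> legal
(3,0): flips 1 -> legal
(4,0): flips 1 -> legal
(4,2): no bracket -> illegal
(5,0): flips 1 -> legal
(5,1): no bracket -> illegal
(5,2): no bracket -> illegal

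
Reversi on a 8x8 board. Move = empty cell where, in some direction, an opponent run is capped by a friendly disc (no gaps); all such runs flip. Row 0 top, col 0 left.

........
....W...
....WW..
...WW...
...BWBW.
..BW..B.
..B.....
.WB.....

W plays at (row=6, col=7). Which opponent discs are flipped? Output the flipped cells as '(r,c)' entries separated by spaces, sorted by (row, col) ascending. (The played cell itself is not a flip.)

Dir NW: opp run (5,6) (4,5) capped by W -> flip
Dir N: first cell '.' (not opp) -> no flip
Dir NE: edge -> no flip
Dir W: first cell '.' (not opp) -> no flip
Dir E: edge -> no flip
Dir SW: first cell '.' (not opp) -> no flip
Dir S: first cell '.' (not opp) -> no flip
Dir SE: edge -> no flip

Answer: (4,5) (5,6)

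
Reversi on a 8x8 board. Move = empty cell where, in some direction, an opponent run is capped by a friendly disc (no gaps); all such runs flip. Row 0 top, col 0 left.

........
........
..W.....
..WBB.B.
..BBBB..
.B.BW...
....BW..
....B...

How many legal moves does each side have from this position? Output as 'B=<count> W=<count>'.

Answer: B=9 W=6

Derivation:
-- B to move --
(1,1): flips 1 -> legal
(1,2): flips 2 -> legal
(1,3): no bracket -> illegal
(2,1): flips 1 -> legal
(2,3): no bracket -> illegal
(3,1): flips 1 -> legal
(4,1): no bracket -> illegal
(5,5): flips 1 -> legal
(5,6): flips 1 -> legal
(6,3): flips 1 -> legal
(6,6): flips 1 -> legal
(7,5): no bracket -> illegal
(7,6): flips 2 -> legal
B mobility = 9
-- W to move --
(2,3): no bracket -> illegal
(2,4): flips 2 -> legal
(2,5): no bracket -> illegal
(2,6): no bracket -> illegal
(2,7): flips 2 -> legal
(3,1): no bracket -> illegal
(3,5): flips 2 -> legal
(3,7): no bracket -> illegal
(4,0): no bracket -> illegal
(4,1): no bracket -> illegal
(4,6): no bracket -> illegal
(4,7): no bracket -> illegal
(5,0): no bracket -> illegal
(5,2): flips 2 -> legal
(5,5): flips 2 -> legal
(5,6): no bracket -> illegal
(6,0): no bracket -> illegal
(6,1): no bracket -> illegal
(6,2): no bracket -> illegal
(6,3): flips 1 -> legal
(7,3): no bracket -> illegal
(7,5): no bracket -> illegal
W mobility = 6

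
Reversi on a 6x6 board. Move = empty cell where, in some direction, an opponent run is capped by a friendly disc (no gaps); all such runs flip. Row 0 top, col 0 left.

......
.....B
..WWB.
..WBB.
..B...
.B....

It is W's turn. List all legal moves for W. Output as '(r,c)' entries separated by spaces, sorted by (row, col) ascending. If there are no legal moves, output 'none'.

(0,4): no bracket -> illegal
(0,5): no bracket -> illegal
(1,3): no bracket -> illegal
(1,4): no bracket -> illegal
(2,5): flips 1 -> legal
(3,1): no bracket -> illegal
(3,5): flips 2 -> legal
(4,0): no bracket -> illegal
(4,1): no bracket -> illegal
(4,3): flips 1 -> legal
(4,4): flips 1 -> legal
(4,5): flips 1 -> legal
(5,0): no bracket -> illegal
(5,2): flips 1 -> legal
(5,3): no bracket -> illegal

Answer: (2,5) (3,5) (4,3) (4,4) (4,5) (5,2)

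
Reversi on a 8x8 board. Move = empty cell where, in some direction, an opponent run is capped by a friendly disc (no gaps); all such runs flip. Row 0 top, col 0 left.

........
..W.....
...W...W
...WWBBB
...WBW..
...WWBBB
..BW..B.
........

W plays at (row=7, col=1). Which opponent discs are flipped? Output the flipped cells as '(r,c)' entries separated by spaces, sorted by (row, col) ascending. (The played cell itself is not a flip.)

Answer: (6,2)

Derivation:
Dir NW: first cell '.' (not opp) -> no flip
Dir N: first cell '.' (not opp) -> no flip
Dir NE: opp run (6,2) capped by W -> flip
Dir W: first cell '.' (not opp) -> no flip
Dir E: first cell '.' (not opp) -> no flip
Dir SW: edge -> no flip
Dir S: edge -> no flip
Dir SE: edge -> no flip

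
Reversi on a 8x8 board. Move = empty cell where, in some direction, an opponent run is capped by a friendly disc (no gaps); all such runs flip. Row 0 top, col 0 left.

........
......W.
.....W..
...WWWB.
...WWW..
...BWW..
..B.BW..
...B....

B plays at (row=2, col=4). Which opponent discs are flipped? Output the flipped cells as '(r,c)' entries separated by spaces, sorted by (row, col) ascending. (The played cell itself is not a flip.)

Answer: (3,4) (4,4) (5,4)

Derivation:
Dir NW: first cell '.' (not opp) -> no flip
Dir N: first cell '.' (not opp) -> no flip
Dir NE: first cell '.' (not opp) -> no flip
Dir W: first cell '.' (not opp) -> no flip
Dir E: opp run (2,5), next='.' -> no flip
Dir SW: opp run (3,3), next='.' -> no flip
Dir S: opp run (3,4) (4,4) (5,4) capped by B -> flip
Dir SE: opp run (3,5), next='.' -> no flip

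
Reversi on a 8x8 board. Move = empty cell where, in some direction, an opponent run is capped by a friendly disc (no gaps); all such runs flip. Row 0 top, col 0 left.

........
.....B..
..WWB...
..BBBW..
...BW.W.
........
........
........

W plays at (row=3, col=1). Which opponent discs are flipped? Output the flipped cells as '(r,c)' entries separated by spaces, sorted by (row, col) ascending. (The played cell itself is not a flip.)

Dir NW: first cell '.' (not opp) -> no flip
Dir N: first cell '.' (not opp) -> no flip
Dir NE: first cell 'W' (not opp) -> no flip
Dir W: first cell '.' (not opp) -> no flip
Dir E: opp run (3,2) (3,3) (3,4) capped by W -> flip
Dir SW: first cell '.' (not opp) -> no flip
Dir S: first cell '.' (not opp) -> no flip
Dir SE: first cell '.' (not opp) -> no flip

Answer: (3,2) (3,3) (3,4)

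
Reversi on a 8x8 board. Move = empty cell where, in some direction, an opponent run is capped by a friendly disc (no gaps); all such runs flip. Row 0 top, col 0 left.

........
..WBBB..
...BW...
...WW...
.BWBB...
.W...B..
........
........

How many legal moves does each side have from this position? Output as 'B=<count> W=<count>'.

Answer: B=8 W=13

Derivation:
-- B to move --
(0,1): flips 1 -> legal
(0,2): no bracket -> illegal
(0,3): no bracket -> illegal
(1,1): flips 1 -> legal
(2,1): no bracket -> illegal
(2,2): flips 1 -> legal
(2,5): flips 2 -> legal
(3,1): no bracket -> illegal
(3,2): no bracket -> illegal
(3,5): flips 1 -> legal
(4,0): no bracket -> illegal
(4,5): flips 1 -> legal
(5,0): no bracket -> illegal
(5,2): no bracket -> illegal
(5,3): no bracket -> illegal
(6,0): flips 4 -> legal
(6,1): flips 1 -> legal
(6,2): no bracket -> illegal
B mobility = 8
-- W to move --
(0,2): flips 1 -> legal
(0,3): flips 2 -> legal
(0,4): flips 1 -> legal
(0,5): no bracket -> illegal
(0,6): flips 1 -> legal
(1,6): flips 3 -> legal
(2,2): flips 1 -> legal
(2,5): no bracket -> illegal
(2,6): no bracket -> illegal
(3,0): no bracket -> illegal
(3,1): flips 1 -> legal
(3,2): no bracket -> illegal
(3,5): no bracket -> illegal
(4,0): flips 1 -> legal
(4,5): flips 2 -> legal
(4,6): no bracket -> illegal
(5,0): no bracket -> illegal
(5,2): flips 1 -> legal
(5,3): flips 1 -> legal
(5,4): flips 1 -> legal
(5,6): no bracket -> illegal
(6,4): no bracket -> illegal
(6,5): no bracket -> illegal
(6,6): flips 2 -> legal
W mobility = 13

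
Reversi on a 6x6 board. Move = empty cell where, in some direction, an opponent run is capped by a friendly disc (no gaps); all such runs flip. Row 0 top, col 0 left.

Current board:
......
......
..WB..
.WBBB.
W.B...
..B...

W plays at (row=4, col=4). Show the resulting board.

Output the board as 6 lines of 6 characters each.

Place W at (4,4); scan 8 dirs for brackets.
Dir NW: opp run (3,3) capped by W -> flip
Dir N: opp run (3,4), next='.' -> no flip
Dir NE: first cell '.' (not opp) -> no flip
Dir W: first cell '.' (not opp) -> no flip
Dir E: first cell '.' (not opp) -> no flip
Dir SW: first cell '.' (not opp) -> no flip
Dir S: first cell '.' (not opp) -> no flip
Dir SE: first cell '.' (not opp) -> no flip
All flips: (3,3)

Answer: ......
......
..WB..
.WBWB.
W.B.W.
..B...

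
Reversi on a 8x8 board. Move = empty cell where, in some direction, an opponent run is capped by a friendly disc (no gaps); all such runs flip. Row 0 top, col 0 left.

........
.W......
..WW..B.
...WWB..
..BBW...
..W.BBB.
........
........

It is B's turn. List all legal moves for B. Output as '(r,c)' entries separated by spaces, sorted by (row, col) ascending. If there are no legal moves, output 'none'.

Answer: (0,0) (1,3) (2,4) (2,5) (3,2) (4,5) (5,3) (6,1) (6,2)

Derivation:
(0,0): flips 4 -> legal
(0,1): no bracket -> illegal
(0,2): no bracket -> illegal
(1,0): no bracket -> illegal
(1,2): no bracket -> illegal
(1,3): flips 2 -> legal
(1,4): no bracket -> illegal
(2,0): no bracket -> illegal
(2,1): no bracket -> illegal
(2,4): flips 3 -> legal
(2,5): flips 1 -> legal
(3,1): no bracket -> illegal
(3,2): flips 2 -> legal
(4,1): no bracket -> illegal
(4,5): flips 1 -> legal
(5,1): no bracket -> illegal
(5,3): flips 1 -> legal
(6,1): flips 1 -> legal
(6,2): flips 1 -> legal
(6,3): no bracket -> illegal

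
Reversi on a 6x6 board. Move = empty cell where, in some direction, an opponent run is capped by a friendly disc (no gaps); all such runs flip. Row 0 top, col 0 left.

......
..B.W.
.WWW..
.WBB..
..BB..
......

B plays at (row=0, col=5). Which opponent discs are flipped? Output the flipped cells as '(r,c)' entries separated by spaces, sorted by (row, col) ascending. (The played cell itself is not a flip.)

Answer: (1,4) (2,3)

Derivation:
Dir NW: edge -> no flip
Dir N: edge -> no flip
Dir NE: edge -> no flip
Dir W: first cell '.' (not opp) -> no flip
Dir E: edge -> no flip
Dir SW: opp run (1,4) (2,3) capped by B -> flip
Dir S: first cell '.' (not opp) -> no flip
Dir SE: edge -> no flip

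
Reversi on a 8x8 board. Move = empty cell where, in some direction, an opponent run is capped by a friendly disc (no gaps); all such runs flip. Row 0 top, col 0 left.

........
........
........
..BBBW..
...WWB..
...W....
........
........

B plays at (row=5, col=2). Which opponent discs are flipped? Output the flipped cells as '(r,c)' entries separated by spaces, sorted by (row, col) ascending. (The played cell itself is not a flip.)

Answer: (4,3)

Derivation:
Dir NW: first cell '.' (not opp) -> no flip
Dir N: first cell '.' (not opp) -> no flip
Dir NE: opp run (4,3) capped by B -> flip
Dir W: first cell '.' (not opp) -> no flip
Dir E: opp run (5,3), next='.' -> no flip
Dir SW: first cell '.' (not opp) -> no flip
Dir S: first cell '.' (not opp) -> no flip
Dir SE: first cell '.' (not opp) -> no flip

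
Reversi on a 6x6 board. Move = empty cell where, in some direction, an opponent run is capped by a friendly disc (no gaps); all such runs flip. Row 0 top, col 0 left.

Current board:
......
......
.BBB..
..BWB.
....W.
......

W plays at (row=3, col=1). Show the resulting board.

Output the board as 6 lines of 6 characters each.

Answer: ......
......
.BBB..
.WWWB.
....W.
......

Derivation:
Place W at (3,1); scan 8 dirs for brackets.
Dir NW: first cell '.' (not opp) -> no flip
Dir N: opp run (2,1), next='.' -> no flip
Dir NE: opp run (2,2), next='.' -> no flip
Dir W: first cell '.' (not opp) -> no flip
Dir E: opp run (3,2) capped by W -> flip
Dir SW: first cell '.' (not opp) -> no flip
Dir S: first cell '.' (not opp) -> no flip
Dir SE: first cell '.' (not opp) -> no flip
All flips: (3,2)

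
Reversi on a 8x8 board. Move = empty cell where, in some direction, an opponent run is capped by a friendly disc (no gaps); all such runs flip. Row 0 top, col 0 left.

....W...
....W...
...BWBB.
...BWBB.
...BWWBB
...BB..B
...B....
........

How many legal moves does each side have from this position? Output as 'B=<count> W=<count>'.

Answer: B=6 W=13

Derivation:
-- B to move --
(0,3): flips 1 -> legal
(0,5): flips 1 -> legal
(1,3): flips 1 -> legal
(1,5): flips 1 -> legal
(5,5): flips 2 -> legal
(5,6): flips 2 -> legal
B mobility = 6
-- W to move --
(1,2): flips 1 -> legal
(1,3): no bracket -> illegal
(1,5): flips 2 -> legal
(1,6): flips 1 -> legal
(1,7): flips 2 -> legal
(2,2): flips 2 -> legal
(2,7): flips 3 -> legal
(3,2): flips 2 -> legal
(3,7): flips 2 -> legal
(4,2): flips 2 -> legal
(5,2): flips 1 -> legal
(5,5): no bracket -> illegal
(5,6): no bracket -> illegal
(6,2): flips 1 -> legal
(6,4): flips 1 -> legal
(6,5): no bracket -> illegal
(6,6): no bracket -> illegal
(6,7): no bracket -> illegal
(7,2): flips 2 -> legal
(7,3): no bracket -> illegal
(7,4): no bracket -> illegal
W mobility = 13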